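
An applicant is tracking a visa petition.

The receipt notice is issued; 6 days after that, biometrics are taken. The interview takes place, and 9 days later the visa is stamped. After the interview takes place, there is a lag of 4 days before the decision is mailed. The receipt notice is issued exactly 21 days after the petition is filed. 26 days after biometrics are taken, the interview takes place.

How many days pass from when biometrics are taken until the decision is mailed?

30 days

Causal path: biometrics are taken → the interview takes place → the decision is mailed.
Total delay along the path: 26 + 4 = 30 days.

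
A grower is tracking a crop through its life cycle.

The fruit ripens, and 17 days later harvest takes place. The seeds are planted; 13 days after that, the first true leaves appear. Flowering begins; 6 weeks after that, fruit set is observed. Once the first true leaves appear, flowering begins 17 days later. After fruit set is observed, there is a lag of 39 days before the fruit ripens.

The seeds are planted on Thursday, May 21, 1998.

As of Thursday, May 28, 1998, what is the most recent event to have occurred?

The seeds are planted

The seeds are planted: May 21, 1998.
The first true leaves appear: May 21, 1998 + 13 days = Jun 3, 1998.
Flowering begins: Jun 3, 1998 + 17 days = Jun 20, 1998.
Fruit set is observed: Jun 20, 1998 + 6 weeks = Aug 1, 1998.
The fruit ripens: Aug 1, 1998 + 39 days = Sep 9, 1998.
Harvest takes place: Sep 9, 1998 + 17 days = Sep 26, 1998.
May 28, 1998 falls between when the seeds are planted (May 21, 1998) and when the first true leaves appear (Jun 3, 1998).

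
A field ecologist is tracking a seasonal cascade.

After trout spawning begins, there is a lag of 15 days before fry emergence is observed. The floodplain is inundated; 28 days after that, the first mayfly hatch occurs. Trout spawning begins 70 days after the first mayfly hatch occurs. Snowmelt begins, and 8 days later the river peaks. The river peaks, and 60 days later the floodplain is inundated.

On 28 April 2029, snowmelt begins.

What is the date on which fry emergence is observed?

26 October 2029

Snowmelt begins: Apr 28, 2029.
The river peaks: Apr 28, 2029 + 8 days = May 6, 2029.
The floodplain is inundated: May 6, 2029 + 60 days = Jul 5, 2029.
The first mayfly hatch occurs: Jul 5, 2029 + 28 days = Aug 2, 2029.
Trout spawning begins: Aug 2, 2029 + 70 days = Oct 11, 2029.
Fry emergence is observed: Oct 11, 2029 + 15 days = Oct 26, 2029.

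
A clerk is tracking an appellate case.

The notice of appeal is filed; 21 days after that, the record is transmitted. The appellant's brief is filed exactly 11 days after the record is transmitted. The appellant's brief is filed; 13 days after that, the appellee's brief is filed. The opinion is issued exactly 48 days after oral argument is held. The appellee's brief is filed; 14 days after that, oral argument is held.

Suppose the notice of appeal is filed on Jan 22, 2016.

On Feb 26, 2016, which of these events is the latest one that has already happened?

The notice of appeal is filed: Jan 22, 2016.
The record is transmitted: Jan 22, 2016 + 21 days = Feb 12, 2016.
The appellant's brief is filed: Feb 12, 2016 + 11 days = Feb 23, 2016.
The appellee's brief is filed: Feb 23, 2016 + 13 days = Mar 7, 2016.
Oral argument is held: Mar 7, 2016 + 14 days = Mar 21, 2016.
The opinion is issued: Mar 21, 2016 + 48 days = May 8, 2016.
Feb 26, 2016 falls between when the appellant's brief is filed (Feb 23, 2016) and when the appellee's brief is filed (Mar 7, 2016).

The appellant's brief is filed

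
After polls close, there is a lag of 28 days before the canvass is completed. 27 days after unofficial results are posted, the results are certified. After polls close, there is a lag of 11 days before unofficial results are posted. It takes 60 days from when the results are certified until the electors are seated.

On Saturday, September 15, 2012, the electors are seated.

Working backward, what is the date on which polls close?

Saturday, June 9, 2012

The electors are seated: Sep 15, 2012.
The results are certified: Sep 15, 2012 − 60 days = Jul 17, 2012.
Unofficial results are posted: Jul 17, 2012 − 27 days = Jun 20, 2012.
Polls close: Jun 20, 2012 − 11 days = Jun 9, 2012.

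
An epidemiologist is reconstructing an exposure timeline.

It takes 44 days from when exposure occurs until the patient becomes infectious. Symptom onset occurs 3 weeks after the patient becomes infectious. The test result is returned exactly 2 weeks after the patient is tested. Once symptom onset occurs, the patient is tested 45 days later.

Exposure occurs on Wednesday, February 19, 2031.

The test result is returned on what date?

Exposure occurs: Feb 19, 2031.
The patient becomes infectious: Feb 19, 2031 + 44 days = Apr 4, 2031.
Symptom onset occurs: Apr 4, 2031 + 3 weeks = Apr 25, 2031.
The patient is tested: Apr 25, 2031 + 45 days = Jun 9, 2031.
The test result is returned: Jun 9, 2031 + 2 weeks = Jun 23, 2031.

Monday, June 23, 2031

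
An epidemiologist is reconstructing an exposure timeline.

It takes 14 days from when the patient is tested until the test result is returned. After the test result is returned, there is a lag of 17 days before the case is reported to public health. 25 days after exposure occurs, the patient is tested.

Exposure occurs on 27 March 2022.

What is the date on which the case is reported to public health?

Exposure occurs: Mar 27, 2022.
The patient is tested: Mar 27, 2022 + 25 days = Apr 21, 2022.
The test result is returned: Apr 21, 2022 + 14 days = May 5, 2022.
The case is reported to public health: May 5, 2022 + 17 days = May 22, 2022.

22 May 2022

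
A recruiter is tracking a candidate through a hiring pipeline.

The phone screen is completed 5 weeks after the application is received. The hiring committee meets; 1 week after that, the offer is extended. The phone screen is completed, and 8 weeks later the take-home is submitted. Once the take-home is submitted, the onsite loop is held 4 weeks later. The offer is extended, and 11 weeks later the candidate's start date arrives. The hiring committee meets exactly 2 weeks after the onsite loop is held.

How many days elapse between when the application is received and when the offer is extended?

Causal path: the application is received → the phone screen is completed → the take-home is submitted → the onsite loop is held → the hiring committee meets → the offer is extended.
Total delay along the path: 5 + 8 + 4 + 2 + 1 weeks = 20 weeks = 140 days.

140 days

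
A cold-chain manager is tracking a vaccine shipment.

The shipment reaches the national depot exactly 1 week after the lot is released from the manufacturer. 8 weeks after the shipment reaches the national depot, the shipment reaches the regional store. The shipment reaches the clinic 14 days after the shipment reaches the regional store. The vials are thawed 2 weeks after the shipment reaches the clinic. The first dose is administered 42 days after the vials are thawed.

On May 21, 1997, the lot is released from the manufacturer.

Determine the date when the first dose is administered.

The lot is released from the manufacturer: May 21, 1997.
The shipment reaches the national depot: May 21, 1997 + 1 week = May 28, 1997.
The shipment reaches the regional store: May 28, 1997 + 8 weeks = Jul 23, 1997.
The shipment reaches the clinic: Jul 23, 1997 + 14 days = Aug 6, 1997.
The vials are thawed: Aug 6, 1997 + 2 weeks = Aug 20, 1997.
The first dose is administered: Aug 20, 1997 + 42 days = Oct 1, 1997.

Oct 1, 1997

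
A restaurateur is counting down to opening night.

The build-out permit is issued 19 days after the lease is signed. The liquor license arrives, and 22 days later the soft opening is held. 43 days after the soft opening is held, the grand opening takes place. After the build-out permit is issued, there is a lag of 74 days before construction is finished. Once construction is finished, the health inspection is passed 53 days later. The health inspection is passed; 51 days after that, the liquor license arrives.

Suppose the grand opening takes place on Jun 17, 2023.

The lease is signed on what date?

Sep 28, 2022

The grand opening takes place: Jun 17, 2023.
The soft opening is held: Jun 17, 2023 − 43 days = May 5, 2023.
The liquor license arrives: May 5, 2023 − 22 days = Apr 13, 2023.
The health inspection is passed: Apr 13, 2023 − 51 days = Feb 21, 2023.
Construction is finished: Feb 21, 2023 − 53 days = Dec 30, 2022.
The build-out permit is issued: Dec 30, 2022 − 74 days = Oct 17, 2022.
The lease is signed: Oct 17, 2022 − 19 days = Sep 28, 2022.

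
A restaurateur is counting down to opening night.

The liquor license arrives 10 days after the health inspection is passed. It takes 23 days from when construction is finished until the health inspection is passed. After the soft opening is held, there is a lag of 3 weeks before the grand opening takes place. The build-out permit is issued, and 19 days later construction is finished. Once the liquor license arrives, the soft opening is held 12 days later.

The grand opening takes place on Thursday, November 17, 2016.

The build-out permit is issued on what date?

Wednesday, August 24, 2016

The grand opening takes place: Nov 17, 2016.
The soft opening is held: Nov 17, 2016 − 3 weeks = Oct 27, 2016.
The liquor license arrives: Oct 27, 2016 − 12 days = Oct 15, 2016.
The health inspection is passed: Oct 15, 2016 − 10 days = Oct 5, 2016.
Construction is finished: Oct 5, 2016 − 23 days = Sep 12, 2016.
The build-out permit is issued: Sep 12, 2016 − 19 days = Aug 24, 2016.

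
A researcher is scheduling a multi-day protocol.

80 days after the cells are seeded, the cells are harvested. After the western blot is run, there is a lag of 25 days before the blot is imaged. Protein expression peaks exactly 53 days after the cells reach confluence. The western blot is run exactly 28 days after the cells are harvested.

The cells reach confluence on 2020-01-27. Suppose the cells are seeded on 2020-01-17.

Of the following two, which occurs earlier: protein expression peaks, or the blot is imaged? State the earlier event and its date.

The cells reach confluence: Jan 27, 2020.
Protein expression peaks: Jan 27, 2020 + 53 days = Mar 20, 2020.
The cells are seeded: Jan 17, 2020.
The cells are harvested: Jan 17, 2020 + 80 days = Apr 6, 2020.
The western blot is run: Apr 6, 2020 + 28 days = May 4, 2020.
The blot is imaged: May 4, 2020 + 25 days = May 29, 2020.
Comparing: protein expression peaks on Mar 20, 2020 vs the blot is imaged on May 29, 2020. Earlier: protein expression peaks.

Protein expression peaks — 2020-03-20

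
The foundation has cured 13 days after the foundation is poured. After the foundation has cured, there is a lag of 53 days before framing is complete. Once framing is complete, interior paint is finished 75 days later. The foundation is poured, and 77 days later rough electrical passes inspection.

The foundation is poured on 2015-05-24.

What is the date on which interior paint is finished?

2015-10-12

The foundation is poured: May 24, 2015.
The foundation has cured: May 24, 2015 + 13 days = Jun 6, 2015.
Framing is complete: Jun 6, 2015 + 53 days = Jul 29, 2015.
Interior paint is finished: Jul 29, 2015 + 75 days = Oct 12, 2015.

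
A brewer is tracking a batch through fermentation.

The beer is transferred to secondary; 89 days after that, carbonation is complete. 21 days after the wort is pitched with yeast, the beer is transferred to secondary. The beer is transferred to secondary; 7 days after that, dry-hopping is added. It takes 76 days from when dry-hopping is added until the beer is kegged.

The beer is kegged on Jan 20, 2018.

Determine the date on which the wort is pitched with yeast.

The beer is kegged: Jan 20, 2018.
Dry-hopping is added: Jan 20, 2018 − 76 days = Nov 5, 2017.
The beer is transferred to secondary: Nov 5, 2017 − 7 days = Oct 29, 2017.
The wort is pitched with yeast: Oct 29, 2017 − 21 days = Oct 8, 2017.

Oct 8, 2017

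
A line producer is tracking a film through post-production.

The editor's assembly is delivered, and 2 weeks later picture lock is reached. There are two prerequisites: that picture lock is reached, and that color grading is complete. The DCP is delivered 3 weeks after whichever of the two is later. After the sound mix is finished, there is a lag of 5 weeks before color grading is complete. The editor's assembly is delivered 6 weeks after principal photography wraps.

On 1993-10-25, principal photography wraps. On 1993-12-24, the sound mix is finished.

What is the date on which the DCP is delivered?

1994-02-18

Principal photography wraps: Oct 25, 1993.
The editor's assembly is delivered: Oct 25, 1993 + 6 weeks = Dec 6, 1993.
Picture lock is reached: Dec 6, 1993 + 2 weeks = Dec 20, 1993.
The sound mix is finished: Dec 24, 1993.
Color grading is complete: Dec 24, 1993 + 5 weeks = Jan 28, 1994.
Both prerequisites met — picture lock is reached (Dec 20, 1993), color grading is complete (Jan 28, 1994); the later is Jan 28, 1994.
The DCP is delivered: Jan 28, 1994 + 3 weeks = Feb 18, 1994.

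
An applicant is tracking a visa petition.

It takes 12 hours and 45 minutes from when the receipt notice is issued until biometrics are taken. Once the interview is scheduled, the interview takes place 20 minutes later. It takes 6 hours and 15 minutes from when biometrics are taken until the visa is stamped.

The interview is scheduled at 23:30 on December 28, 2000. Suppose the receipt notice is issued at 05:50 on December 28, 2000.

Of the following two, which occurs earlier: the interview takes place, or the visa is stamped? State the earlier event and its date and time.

The interview takes place — 23:50 on December 28, 2000

The interview is scheduled: 23:30 Dec 28, 2000.
The interview takes place: 23:30 Dec 28, 2000 + 20m = 23:50 Dec 28, 2000.
The receipt notice is issued: 05:50 Dec 28, 2000.
Biometrics are taken: 05:50 Dec 28, 2000 + 12h45m = 18:35 Dec 28, 2000.
The visa is stamped: 18:35 Dec 28, 2000 + 6h15m = 00:50 Dec 29, 2000.
Comparing: the interview takes place at 23:50 Dec 28, 2000 vs the visa is stamped at 00:50 Dec 29, 2000. Earlier: the interview takes place.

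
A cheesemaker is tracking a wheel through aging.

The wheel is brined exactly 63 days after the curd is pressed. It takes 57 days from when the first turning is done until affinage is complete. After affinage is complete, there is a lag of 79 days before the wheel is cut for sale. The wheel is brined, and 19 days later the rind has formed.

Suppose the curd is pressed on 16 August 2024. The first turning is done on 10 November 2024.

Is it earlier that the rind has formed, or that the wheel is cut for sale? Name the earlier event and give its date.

The rind has formed — 6 November 2024

The curd is pressed: Aug 16, 2024.
The wheel is brined: Aug 16, 2024 + 63 days = Oct 18, 2024.
The rind has formed: Oct 18, 2024 + 19 days = Nov 6, 2024.
The first turning is done: Nov 10, 2024.
Affinage is complete: Nov 10, 2024 + 57 days = Jan 6, 2025.
The wheel is cut for sale: Jan 6, 2025 + 79 days = Mar 26, 2025.
Comparing: the rind has formed on Nov 6, 2024 vs the wheel is cut for sale on Mar 26, 2025. Earlier: the rind has formed.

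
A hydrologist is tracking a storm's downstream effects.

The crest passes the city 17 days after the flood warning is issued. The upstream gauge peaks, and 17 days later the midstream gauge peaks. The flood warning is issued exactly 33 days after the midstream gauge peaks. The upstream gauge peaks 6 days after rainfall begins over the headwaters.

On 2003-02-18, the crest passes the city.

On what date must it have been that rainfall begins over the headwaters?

2002-12-07

The crest passes the city: Feb 18, 2003.
The flood warning is issued: Feb 18, 2003 − 17 days = Feb 1, 2003.
The midstream gauge peaks: Feb 1, 2003 − 33 days = Dec 30, 2002.
The upstream gauge peaks: Dec 30, 2002 − 17 days = Dec 13, 2002.
Rainfall begins over the headwaters: Dec 13, 2002 − 6 days = Dec 7, 2002.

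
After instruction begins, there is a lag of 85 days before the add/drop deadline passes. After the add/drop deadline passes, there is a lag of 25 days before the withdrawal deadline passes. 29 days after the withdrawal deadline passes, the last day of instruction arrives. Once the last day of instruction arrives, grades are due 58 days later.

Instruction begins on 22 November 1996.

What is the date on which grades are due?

Instruction begins: Nov 22, 1996.
The add/drop deadline passes: Nov 22, 1996 + 85 days = Feb 15, 1997.
The withdrawal deadline passes: Feb 15, 1997 + 25 days = Mar 12, 1997.
The last day of instruction arrives: Mar 12, 1997 + 29 days = Apr 10, 1997.
Grades are due: Apr 10, 1997 + 58 days = Jun 7, 1997.

7 June 1997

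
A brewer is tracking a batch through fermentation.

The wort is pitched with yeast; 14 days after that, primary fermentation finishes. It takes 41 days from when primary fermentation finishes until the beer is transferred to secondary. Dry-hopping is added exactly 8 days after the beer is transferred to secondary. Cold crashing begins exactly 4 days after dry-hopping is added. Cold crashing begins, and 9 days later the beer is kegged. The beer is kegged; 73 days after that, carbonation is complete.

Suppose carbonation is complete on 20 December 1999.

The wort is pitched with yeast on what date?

Carbonation is complete: Dec 20, 1999.
The beer is kegged: Dec 20, 1999 − 73 days = Oct 8, 1999.
Cold crashing begins: Oct 8, 1999 − 9 days = Sep 29, 1999.
Dry-hopping is added: Sep 29, 1999 − 4 days = Sep 25, 1999.
The beer is transferred to secondary: Sep 25, 1999 − 8 days = Sep 17, 1999.
Primary fermentation finishes: Sep 17, 1999 − 41 days = Aug 7, 1999.
The wort is pitched with yeast: Aug 7, 1999 − 14 days = Jul 24, 1999.

24 July 1999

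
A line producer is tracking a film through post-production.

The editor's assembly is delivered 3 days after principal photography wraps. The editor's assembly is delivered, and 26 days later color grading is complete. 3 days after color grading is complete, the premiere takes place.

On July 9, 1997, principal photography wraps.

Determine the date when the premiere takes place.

August 10, 1997

Principal photography wraps: Jul 9, 1997.
The editor's assembly is delivered: Jul 9, 1997 + 3 days = Jul 12, 1997.
Color grading is complete: Jul 12, 1997 + 26 days = Aug 7, 1997.
The premiere takes place: Aug 7, 1997 + 3 days = Aug 10, 1997.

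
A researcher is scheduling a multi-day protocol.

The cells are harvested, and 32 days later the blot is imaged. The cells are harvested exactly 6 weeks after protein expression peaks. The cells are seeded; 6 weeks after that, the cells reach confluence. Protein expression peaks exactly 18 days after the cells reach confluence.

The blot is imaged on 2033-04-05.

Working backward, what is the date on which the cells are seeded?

2032-11-22

The blot is imaged: Apr 5, 2033.
The cells are harvested: Apr 5, 2033 − 32 days = Mar 4, 2033.
Protein expression peaks: Mar 4, 2033 − 6 weeks = Jan 21, 2033.
The cells reach confluence: Jan 21, 2033 − 18 days = Jan 3, 2033.
The cells are seeded: Jan 3, 2033 − 6 weeks = Nov 22, 2032.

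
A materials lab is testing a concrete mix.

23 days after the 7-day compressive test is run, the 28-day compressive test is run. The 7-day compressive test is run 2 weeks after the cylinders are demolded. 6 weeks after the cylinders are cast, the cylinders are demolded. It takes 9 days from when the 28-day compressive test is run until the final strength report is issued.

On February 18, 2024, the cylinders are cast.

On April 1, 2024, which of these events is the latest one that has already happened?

The cylinders are demolded

The cylinders are cast: Feb 18, 2024.
The cylinders are demolded: Feb 18, 2024 + 6 weeks = Mar 31, 2024.
The 7-day compressive test is run: Mar 31, 2024 + 2 weeks = Apr 14, 2024.
The 28-day compressive test is run: Apr 14, 2024 + 23 days = May 7, 2024.
The final strength report is issued: May 7, 2024 + 9 days = May 16, 2024.
Apr 1, 2024 falls between when the cylinders are demolded (Mar 31, 2024) and when the 7-day compressive test is run (Apr 14, 2024).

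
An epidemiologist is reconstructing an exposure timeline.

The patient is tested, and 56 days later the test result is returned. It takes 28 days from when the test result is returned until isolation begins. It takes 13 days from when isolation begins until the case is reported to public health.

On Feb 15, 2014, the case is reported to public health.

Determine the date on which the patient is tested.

Nov 10, 2013

The case is reported to public health: Feb 15, 2014.
Isolation begins: Feb 15, 2014 − 13 days = Feb 2, 2014.
The test result is returned: Feb 2, 2014 − 28 days = Jan 5, 2014.
The patient is tested: Jan 5, 2014 − 56 days = Nov 10, 2013.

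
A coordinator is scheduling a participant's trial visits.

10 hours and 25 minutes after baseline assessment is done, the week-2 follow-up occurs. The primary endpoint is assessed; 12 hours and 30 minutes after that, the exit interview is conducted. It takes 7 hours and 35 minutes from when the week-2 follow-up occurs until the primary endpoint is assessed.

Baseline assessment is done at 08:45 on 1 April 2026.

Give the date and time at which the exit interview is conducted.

Baseline assessment is done: 08:45 Apr 1, 2026.
The week-2 follow-up occurs: 08:45 Apr 1, 2026 + 10h25m = 19:10 Apr 1, 2026.
The primary endpoint is assessed: 19:10 Apr 1, 2026 + 7h35m = 02:45 Apr 2, 2026.
The exit interview is conducted: 02:45 Apr 2, 2026 + 12h30m = 15:15 Apr 2, 2026.

15:15 on 2 April 2026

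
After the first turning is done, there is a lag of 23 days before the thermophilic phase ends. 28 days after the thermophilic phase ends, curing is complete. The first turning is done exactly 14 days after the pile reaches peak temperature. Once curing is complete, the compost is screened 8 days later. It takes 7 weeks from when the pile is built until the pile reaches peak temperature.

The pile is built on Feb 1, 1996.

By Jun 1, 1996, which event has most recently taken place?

The pile is built: Feb 1, 1996.
The pile reaches peak temperature: Feb 1, 1996 + 7 weeks = Mar 21, 1996.
The first turning is done: Mar 21, 1996 + 14 days = Apr 4, 1996.
The thermophilic phase ends: Apr 4, 1996 + 23 days = Apr 27, 1996.
Curing is complete: Apr 27, 1996 + 28 days = May 25, 1996.
The compost is screened: May 25, 1996 + 8 days = Jun 2, 1996.
Jun 1, 1996 falls between when curing is complete (May 25, 1996) and when the compost is screened (Jun 2, 1996).

Curing is complete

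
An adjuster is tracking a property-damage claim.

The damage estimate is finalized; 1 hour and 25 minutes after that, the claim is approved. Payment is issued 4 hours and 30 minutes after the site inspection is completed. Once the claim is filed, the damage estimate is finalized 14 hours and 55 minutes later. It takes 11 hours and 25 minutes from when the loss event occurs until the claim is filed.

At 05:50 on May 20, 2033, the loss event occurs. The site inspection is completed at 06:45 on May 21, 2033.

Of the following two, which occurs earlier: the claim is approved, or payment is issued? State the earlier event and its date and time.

The loss event occurs: 05:50 May 20, 2033.
The claim is filed: 05:50 May 20, 2033 + 11h25m = 17:15 May 20, 2033.
The damage estimate is finalized: 17:15 May 20, 2033 + 14h55m = 08:10 May 21, 2033.
The claim is approved: 08:10 May 21, 2033 + 1h25m = 09:35 May 21, 2033.
The site inspection is completed: 06:45 May 21, 2033.
Payment is issued: 06:45 May 21, 2033 + 4h30m = 11:15 May 21, 2033.
Comparing: the claim is approved at 09:35 May 21, 2033 vs payment is issued at 11:15 May 21, 2033. Earlier: the claim is approved.

The claim is approved — 09:35 on May 21, 2033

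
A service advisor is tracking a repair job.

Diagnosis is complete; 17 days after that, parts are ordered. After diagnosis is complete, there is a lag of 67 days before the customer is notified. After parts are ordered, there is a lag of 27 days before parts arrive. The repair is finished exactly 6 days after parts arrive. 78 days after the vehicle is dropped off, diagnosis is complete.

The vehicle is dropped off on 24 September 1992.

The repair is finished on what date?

30 January 1993

The vehicle is dropped off: Sep 24, 1992.
Diagnosis is complete: Sep 24, 1992 + 78 days = Dec 11, 1992.
Parts are ordered: Dec 11, 1992 + 17 days = Dec 28, 1992.
Parts arrive: Dec 28, 1992 + 27 days = Jan 24, 1993.
The repair is finished: Jan 24, 1993 + 6 days = Jan 30, 1993.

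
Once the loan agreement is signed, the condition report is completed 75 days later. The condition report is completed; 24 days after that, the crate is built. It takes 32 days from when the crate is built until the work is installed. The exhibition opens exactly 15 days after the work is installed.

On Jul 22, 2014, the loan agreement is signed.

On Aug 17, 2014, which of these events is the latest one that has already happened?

The loan agreement is signed

The loan agreement is signed: Jul 22, 2014.
The condition report is completed: Jul 22, 2014 + 75 days = Oct 5, 2014.
The crate is built: Oct 5, 2014 + 24 days = Oct 29, 2014.
The work is installed: Oct 29, 2014 + 32 days = Nov 30, 2014.
The exhibition opens: Nov 30, 2014 + 15 days = Dec 15, 2014.
Aug 17, 2014 falls between when the loan agreement is signed (Jul 22, 2014) and when the condition report is completed (Oct 5, 2014).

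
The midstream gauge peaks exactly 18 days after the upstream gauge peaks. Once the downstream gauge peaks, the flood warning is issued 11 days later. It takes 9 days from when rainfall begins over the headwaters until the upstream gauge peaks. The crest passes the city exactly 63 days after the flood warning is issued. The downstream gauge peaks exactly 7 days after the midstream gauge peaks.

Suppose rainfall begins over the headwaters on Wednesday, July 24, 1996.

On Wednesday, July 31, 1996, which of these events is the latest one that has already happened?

Rainfall begins over the headwaters: Jul 24, 1996.
The upstream gauge peaks: Jul 24, 1996 + 9 days = Aug 2, 1996.
The midstream gauge peaks: Aug 2, 1996 + 18 days = Aug 20, 1996.
The downstream gauge peaks: Aug 20, 1996 + 7 days = Aug 27, 1996.
The flood warning is issued: Aug 27, 1996 + 11 days = Sep 7, 1996.
The crest passes the city: Sep 7, 1996 + 63 days = Nov 9, 1996.
Jul 31, 1996 falls between when rainfall begins over the headwaters (Jul 24, 1996) and when the upstream gauge peaks (Aug 2, 1996).

Rainfall begins over the headwaters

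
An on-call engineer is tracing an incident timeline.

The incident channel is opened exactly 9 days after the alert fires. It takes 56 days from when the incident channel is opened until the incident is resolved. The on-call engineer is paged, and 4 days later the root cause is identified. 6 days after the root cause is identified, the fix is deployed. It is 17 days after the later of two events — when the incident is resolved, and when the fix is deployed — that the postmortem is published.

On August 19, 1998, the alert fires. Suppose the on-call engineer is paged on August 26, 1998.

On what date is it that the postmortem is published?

November 9, 1998

The alert fires: Aug 19, 1998.
The incident channel is opened: Aug 19, 1998 + 9 days = Aug 28, 1998.
The incident is resolved: Aug 28, 1998 + 56 days = Oct 23, 1998.
The on-call engineer is paged: Aug 26, 1998.
The root cause is identified: Aug 26, 1998 + 4 days = Aug 30, 1998.
The fix is deployed: Aug 30, 1998 + 6 days = Sep 5, 1998.
Both prerequisites met — the incident is resolved (Oct 23, 1998), the fix is deployed (Sep 5, 1998); the later is Oct 23, 1998.
The postmortem is published: Oct 23, 1998 + 17 days = Nov 9, 1998.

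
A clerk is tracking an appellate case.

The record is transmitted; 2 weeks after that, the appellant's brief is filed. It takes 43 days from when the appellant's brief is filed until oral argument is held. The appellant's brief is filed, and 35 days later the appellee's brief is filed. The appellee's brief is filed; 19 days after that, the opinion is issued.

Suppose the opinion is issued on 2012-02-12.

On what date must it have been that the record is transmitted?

The opinion is issued: Feb 12, 2012.
The appellee's brief is filed: Feb 12, 2012 − 19 days = Jan 24, 2012.
The appellant's brief is filed: Jan 24, 2012 − 35 days = Dec 20, 2011.
The record is transmitted: Dec 20, 2011 − 2 weeks = Dec 6, 2011.

2011-12-06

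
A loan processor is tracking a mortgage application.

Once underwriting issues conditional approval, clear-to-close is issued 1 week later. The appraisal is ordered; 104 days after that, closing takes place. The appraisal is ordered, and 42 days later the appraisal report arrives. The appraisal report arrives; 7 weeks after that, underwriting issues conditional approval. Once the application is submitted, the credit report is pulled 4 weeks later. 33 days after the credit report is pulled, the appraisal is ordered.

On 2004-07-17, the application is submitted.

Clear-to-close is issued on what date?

2004-12-23

The application is submitted: Jul 17, 2004.
The credit report is pulled: Jul 17, 2004 + 4 weeks = Aug 14, 2004.
The appraisal is ordered: Aug 14, 2004 + 33 days = Sep 16, 2004.
The appraisal report arrives: Sep 16, 2004 + 42 days = Oct 28, 2004.
Underwriting issues conditional approval: Oct 28, 2004 + 7 weeks = Dec 16, 2004.
Clear-to-close is issued: Dec 16, 2004 + 1 week = Dec 23, 2004.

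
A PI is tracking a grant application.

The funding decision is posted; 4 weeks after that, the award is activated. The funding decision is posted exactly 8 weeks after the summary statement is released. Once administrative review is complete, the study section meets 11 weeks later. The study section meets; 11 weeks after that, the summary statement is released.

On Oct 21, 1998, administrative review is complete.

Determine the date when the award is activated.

Jun 16, 1999

Administrative review is complete: Oct 21, 1998.
The study section meets: Oct 21, 1998 + 11 weeks = Jan 6, 1999.
The summary statement is released: Jan 6, 1999 + 11 weeks = Mar 24, 1999.
The funding decision is posted: Mar 24, 1999 + 8 weeks = May 19, 1999.
The award is activated: May 19, 1999 + 4 weeks = Jun 16, 1999.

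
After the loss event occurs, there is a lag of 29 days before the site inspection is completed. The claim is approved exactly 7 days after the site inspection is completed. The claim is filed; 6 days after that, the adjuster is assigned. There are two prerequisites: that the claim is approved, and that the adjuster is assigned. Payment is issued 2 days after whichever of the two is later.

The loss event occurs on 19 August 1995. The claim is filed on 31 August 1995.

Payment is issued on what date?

26 September 1995

The loss event occurs: Aug 19, 1995.
The site inspection is completed: Aug 19, 1995 + 29 days = Sep 17, 1995.
The claim is approved: Sep 17, 1995 + 7 days = Sep 24, 1995.
The claim is filed: Aug 31, 1995.
The adjuster is assigned: Aug 31, 1995 + 6 days = Sep 6, 1995.
Both prerequisites met — the claim is approved (Sep 24, 1995), the adjuster is assigned (Sep 6, 1995); the later is Sep 24, 1995.
Payment is issued: Sep 24, 1995 + 2 days = Sep 26, 1995.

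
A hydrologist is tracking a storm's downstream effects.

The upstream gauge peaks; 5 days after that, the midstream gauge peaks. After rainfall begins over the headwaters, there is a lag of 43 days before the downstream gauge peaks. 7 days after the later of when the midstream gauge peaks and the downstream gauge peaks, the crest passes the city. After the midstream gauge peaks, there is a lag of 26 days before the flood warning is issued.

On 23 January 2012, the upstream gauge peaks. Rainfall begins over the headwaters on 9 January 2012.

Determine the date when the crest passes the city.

28 February 2012

The upstream gauge peaks: Jan 23, 2012.
The midstream gauge peaks: Jan 23, 2012 + 5 days = Jan 28, 2012.
Rainfall begins over the headwaters: Jan 9, 2012.
The downstream gauge peaks: Jan 9, 2012 + 43 days = Feb 21, 2012.
Both prerequisites met — the midstream gauge peaks (Jan 28, 2012), the downstream gauge peaks (Feb 21, 2012); the later is Feb 21, 2012.
The crest passes the city: Feb 21, 2012 + 7 days = Feb 28, 2012.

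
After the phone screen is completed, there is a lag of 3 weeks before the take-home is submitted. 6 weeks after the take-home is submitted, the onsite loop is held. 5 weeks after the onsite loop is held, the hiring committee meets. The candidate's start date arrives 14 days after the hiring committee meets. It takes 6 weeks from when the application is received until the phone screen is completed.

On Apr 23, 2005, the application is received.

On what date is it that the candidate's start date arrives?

The application is received: Apr 23, 2005.
The phone screen is completed: Apr 23, 2005 + 6 weeks = Jun 4, 2005.
The take-home is submitted: Jun 4, 2005 + 3 weeks = Jun 25, 2005.
The onsite loop is held: Jun 25, 2005 + 6 weeks = Aug 6, 2005.
The hiring committee meets: Aug 6, 2005 + 5 weeks = Sep 10, 2005.
The candidate's start date arrives: Sep 10, 2005 + 14 days = Sep 24, 2005.

Sep 24, 2005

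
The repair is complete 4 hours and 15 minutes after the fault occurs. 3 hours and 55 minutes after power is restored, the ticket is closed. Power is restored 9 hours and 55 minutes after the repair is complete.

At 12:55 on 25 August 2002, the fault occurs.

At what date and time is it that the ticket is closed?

07:00 on 26 August 2002

The fault occurs: 12:55 Aug 25, 2002.
The repair is complete: 12:55 Aug 25, 2002 + 4h15m = 17:10 Aug 25, 2002.
Power is restored: 17:10 Aug 25, 2002 + 9h55m = 03:05 Aug 26, 2002.
The ticket is closed: 03:05 Aug 26, 2002 + 3h55m = 07:00 Aug 26, 2002.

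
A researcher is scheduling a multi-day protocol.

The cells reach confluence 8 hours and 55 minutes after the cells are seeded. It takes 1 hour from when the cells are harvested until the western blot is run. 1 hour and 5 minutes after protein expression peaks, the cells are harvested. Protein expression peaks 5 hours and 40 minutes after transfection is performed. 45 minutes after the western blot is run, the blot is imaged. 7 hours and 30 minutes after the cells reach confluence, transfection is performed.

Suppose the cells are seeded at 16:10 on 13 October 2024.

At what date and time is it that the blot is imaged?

The cells are seeded: 16:10 Oct 13, 2024.
The cells reach confluence: 16:10 Oct 13, 2024 + 8h55m = 01:05 Oct 14, 2024.
Transfection is performed: 01:05 Oct 14, 2024 + 7h30m = 08:35 Oct 14, 2024.
Protein expression peaks: 08:35 Oct 14, 2024 + 5h40m = 14:15 Oct 14, 2024.
The cells are harvested: 14:15 Oct 14, 2024 + 1h05m = 15:20 Oct 14, 2024.
The western blot is run: 15:20 Oct 14, 2024 + 1h = 16:20 Oct 14, 2024.
The blot is imaged: 16:20 Oct 14, 2024 + 45m = 17:05 Oct 14, 2024.

17:05 on 14 October 2024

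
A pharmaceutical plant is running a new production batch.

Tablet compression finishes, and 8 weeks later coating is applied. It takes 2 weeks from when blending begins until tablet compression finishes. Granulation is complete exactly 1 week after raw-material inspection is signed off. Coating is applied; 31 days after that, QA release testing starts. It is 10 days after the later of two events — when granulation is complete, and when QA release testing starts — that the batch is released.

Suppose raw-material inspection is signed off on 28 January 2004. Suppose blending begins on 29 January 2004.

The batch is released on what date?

19 May 2004

Raw-material inspection is signed off: Jan 28, 2004.
Granulation is complete: Jan 28, 2004 + 1 week = Feb 4, 2004.
Blending begins: Jan 29, 2004.
Tablet compression finishes: Jan 29, 2004 + 2 weeks = Feb 12, 2004.
Coating is applied: Feb 12, 2004 + 8 weeks = Apr 8, 2004.
QA release testing starts: Apr 8, 2004 + 31 days = May 9, 2004.
Both prerequisites met — granulation is complete (Feb 4, 2004), QA release testing starts (May 9, 2004); the later is May 9, 2004.
The batch is released: May 9, 2004 + 10 days = May 19, 2004.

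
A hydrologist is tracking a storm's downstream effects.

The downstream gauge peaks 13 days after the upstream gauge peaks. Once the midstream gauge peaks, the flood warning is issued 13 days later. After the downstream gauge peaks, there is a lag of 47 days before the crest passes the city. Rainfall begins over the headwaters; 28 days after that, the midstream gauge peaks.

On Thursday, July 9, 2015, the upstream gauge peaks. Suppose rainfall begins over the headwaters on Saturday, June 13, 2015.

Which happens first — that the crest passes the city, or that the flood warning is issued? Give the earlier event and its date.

The flood warning is issued — Friday, July 24, 2015

The upstream gauge peaks: Jul 9, 2015.
The downstream gauge peaks: Jul 9, 2015 + 13 days = Jul 22, 2015.
The crest passes the city: Jul 22, 2015 + 47 days = Sep 7, 2015.
Rainfall begins over the headwaters: Jun 13, 2015.
The midstream gauge peaks: Jun 13, 2015 + 28 days = Jul 11, 2015.
The flood warning is issued: Jul 11, 2015 + 13 days = Jul 24, 2015.
Comparing: the crest passes the city on Sep 7, 2015 vs the flood warning is issued on Jul 24, 2015. Earlier: the flood warning is issued.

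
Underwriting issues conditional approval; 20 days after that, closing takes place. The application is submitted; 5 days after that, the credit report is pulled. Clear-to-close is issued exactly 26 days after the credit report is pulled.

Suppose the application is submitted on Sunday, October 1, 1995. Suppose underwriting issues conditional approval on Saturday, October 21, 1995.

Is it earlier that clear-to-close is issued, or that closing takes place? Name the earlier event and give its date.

The application is submitted: Oct 1, 1995.
The credit report is pulled: Oct 1, 1995 + 5 days = Oct 6, 1995.
Clear-to-close is issued: Oct 6, 1995 + 26 days = Nov 1, 1995.
Underwriting issues conditional approval: Oct 21, 1995.
Closing takes place: Oct 21, 1995 + 20 days = Nov 10, 1995.
Comparing: clear-to-close is issued on Nov 1, 1995 vs closing takes place on Nov 10, 1995. Earlier: clear-to-close is issued.

Clear-to-close is issued — Wednesday, November 1, 1995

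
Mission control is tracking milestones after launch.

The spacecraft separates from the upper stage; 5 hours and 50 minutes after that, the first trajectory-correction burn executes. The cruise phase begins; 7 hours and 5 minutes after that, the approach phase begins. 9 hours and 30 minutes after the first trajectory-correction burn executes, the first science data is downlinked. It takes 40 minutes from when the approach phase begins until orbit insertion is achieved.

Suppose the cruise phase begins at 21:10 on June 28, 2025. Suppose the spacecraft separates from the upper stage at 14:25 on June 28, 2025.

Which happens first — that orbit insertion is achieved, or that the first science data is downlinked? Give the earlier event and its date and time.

Orbit insertion is achieved — 04:55 on June 29, 2025

The cruise phase begins: 21:10 Jun 28, 2025.
The approach phase begins: 21:10 Jun 28, 2025 + 7h05m = 04:15 Jun 29, 2025.
Orbit insertion is achieved: 04:15 Jun 29, 2025 + 40m = 04:55 Jun 29, 2025.
The spacecraft separates from the upper stage: 14:25 Jun 28, 2025.
The first trajectory-correction burn executes: 14:25 Jun 28, 2025 + 5h50m = 20:15 Jun 28, 2025.
The first science data is downlinked: 20:15 Jun 28, 2025 + 9h30m = 05:45 Jun 29, 2025.
Comparing: orbit insertion is achieved at 04:55 Jun 29, 2025 vs the first science data is downlinked at 05:45 Jun 29, 2025. Earlier: orbit insertion is achieved.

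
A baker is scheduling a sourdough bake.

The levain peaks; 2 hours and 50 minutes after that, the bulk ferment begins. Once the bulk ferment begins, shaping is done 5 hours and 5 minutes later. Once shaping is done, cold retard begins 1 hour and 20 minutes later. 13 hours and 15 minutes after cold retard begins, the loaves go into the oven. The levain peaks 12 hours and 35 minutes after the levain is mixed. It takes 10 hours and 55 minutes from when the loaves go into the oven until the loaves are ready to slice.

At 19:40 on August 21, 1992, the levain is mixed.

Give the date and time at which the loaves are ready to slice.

The levain is mixed: 19:40 Aug 21, 1992.
The levain peaks: 19:40 Aug 21, 1992 + 12h35m = 08:15 Aug 22, 1992.
The bulk ferment begins: 08:15 Aug 22, 1992 + 2h50m = 11:05 Aug 22, 1992.
Shaping is done: 11:05 Aug 22, 1992 + 5h05m = 16:10 Aug 22, 1992.
Cold retard begins: 16:10 Aug 22, 1992 + 1h20m = 17:30 Aug 22, 1992.
The loaves go into the oven: 17:30 Aug 22, 1992 + 13h15m = 06:45 Aug 23, 1992.
The loaves are ready to slice: 06:45 Aug 23, 1992 + 10h55m = 17:40 Aug 23, 1992.

17:40 on August 23, 1992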